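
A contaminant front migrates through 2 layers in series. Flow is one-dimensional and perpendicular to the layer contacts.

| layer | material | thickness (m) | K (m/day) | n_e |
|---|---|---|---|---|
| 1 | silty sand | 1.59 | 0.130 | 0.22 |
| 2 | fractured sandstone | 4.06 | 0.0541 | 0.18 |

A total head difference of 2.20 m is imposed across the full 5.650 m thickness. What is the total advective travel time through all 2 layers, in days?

42.9

With flow normal to the layers, continuity requires the same specific discharge q through every layer.
Σ(b_i/K_i) = 1.59/0.130 + 4.06/0.0541 = 87.28 d.
q = Δh / Σ(b_i/K_i) = 2.20 / 87.28 = 0.02521 m/day.
In each layer the seepage velocity is v_i = q/n_i, so the layer transit time is t_i = b_i·n_i / q:
  layer 1 (silty sand): t_1 = 1.59 × 0.22 / 0.02521 = 13.88 d
  layer 2 (fractured sandstone): t_2 = 4.06 × 0.18 / 0.02521 = 28.99 d
Total t = Σ t_i = 42.87 days.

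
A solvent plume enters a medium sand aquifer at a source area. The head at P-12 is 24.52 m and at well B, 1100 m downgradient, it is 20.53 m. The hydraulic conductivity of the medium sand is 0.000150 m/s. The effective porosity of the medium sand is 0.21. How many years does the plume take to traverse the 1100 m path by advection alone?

Convert K: 0.000150 m/s × 86400 = 12.96 m/day.
Hydraulic gradient i = (24.52 − 20.53) / 1100 = 3.99 / 1100 = 0.003627.
Darcy flux q = K · i = 12.96 × 0.003627 = 0.04701 m/day.
Seepage velocity v = q / n_e = 0.04701 / 0.21 = 0.2239 m/day.
Travel time t = L / v = 1100 / 0.2239 = 4914 days = 13.45 years.

13.5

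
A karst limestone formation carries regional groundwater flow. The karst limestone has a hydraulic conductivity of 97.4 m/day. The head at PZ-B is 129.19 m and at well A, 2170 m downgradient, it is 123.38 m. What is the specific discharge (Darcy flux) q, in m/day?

0.261

Hydraulic gradient i = (129.19 − 123.38) / 2170 = 5.81 / 2170 = 0.002677.
Specific discharge q = K · i = 97.40 × 0.002677 = 0.2608 m/day.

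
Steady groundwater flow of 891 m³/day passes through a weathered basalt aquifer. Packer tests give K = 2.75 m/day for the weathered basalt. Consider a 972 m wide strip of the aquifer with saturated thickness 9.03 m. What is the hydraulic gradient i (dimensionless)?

0.0369

Cross-sectional area A = 972 × 9.03 = 8777 m².
From Q = K·A·i, i = Q / (K·A) = 891 / (2.750 × 8777) = 0.03691.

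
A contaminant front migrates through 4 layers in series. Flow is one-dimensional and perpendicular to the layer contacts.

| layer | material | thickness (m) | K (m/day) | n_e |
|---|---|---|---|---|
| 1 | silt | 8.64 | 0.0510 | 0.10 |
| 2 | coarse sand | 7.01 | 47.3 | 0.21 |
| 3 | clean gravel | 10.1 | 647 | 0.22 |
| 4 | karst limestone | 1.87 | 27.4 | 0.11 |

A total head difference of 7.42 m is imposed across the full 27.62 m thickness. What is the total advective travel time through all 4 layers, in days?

With flow normal to the layers, continuity requires the same specific discharge q through every layer.
Σ(b_i/K_i) = 8.64/0.0510 + 7.01/47.3 + 10.1/647 + 1.87/27.4 = 169.6 d.
q = Δh / Σ(b_i/K_i) = 7.42 / 169.6 = 0.04374 m/day.
In each layer the seepage velocity is v_i = q/n_i, so the layer transit time is t_i = b_i·n_i / q:
  layer 1 (silt): t_1 = 8.64 × 0.10 / 0.04374 = 19.75 d
  layer 2 (coarse sand): t_2 = 7.01 × 0.21 / 0.04374 = 33.66 d
  layer 3 (clean gravel): t_3 = 10.1 × 0.22 / 0.04374 = 50.80 d
  layer 4 (karst limestone): t_4 = 1.87 × 0.11 / 0.04374 = 4.703 d
Total t = Σ t_i = 108.9 days.

109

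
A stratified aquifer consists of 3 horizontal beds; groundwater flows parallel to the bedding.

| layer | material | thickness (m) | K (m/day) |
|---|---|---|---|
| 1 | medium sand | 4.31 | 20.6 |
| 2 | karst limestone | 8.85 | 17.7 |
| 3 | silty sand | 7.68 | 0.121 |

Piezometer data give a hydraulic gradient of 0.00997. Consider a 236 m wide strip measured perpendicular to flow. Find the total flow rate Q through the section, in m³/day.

580

Flow is parallel to layering, so each bed carries its own Darcy discharge and the transmissivities add.
Σ(K_i·b_i) = 20.6×4.31 + 17.7×8.85 + 0.121×7.68 = 246.4 m²/day.
Hydraulic gradient i = 0.00997.
Q = Σ(K_i·b_i) · W · i = 246.4 × 236 × 0.009970 = 579.7 m³/day.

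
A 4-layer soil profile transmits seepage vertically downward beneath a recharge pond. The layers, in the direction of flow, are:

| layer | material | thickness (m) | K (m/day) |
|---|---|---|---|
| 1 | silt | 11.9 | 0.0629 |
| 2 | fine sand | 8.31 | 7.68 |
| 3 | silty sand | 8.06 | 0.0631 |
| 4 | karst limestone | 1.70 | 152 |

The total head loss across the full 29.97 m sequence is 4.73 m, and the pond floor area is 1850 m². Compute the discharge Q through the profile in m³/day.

Flow is perpendicular to layering, so the layers act in series and the equivalent K is the thickness-weighted harmonic mean.
Total thickness L = 11.9 + 8.31 + 8.06 + 1.70 = 29.97 m.
Σ(b_i/K_i) = 11.9/0.0629 + 8.31/7.68 + 8.06/0.0631 + 1.70/152 = 318.0 d.
K_eq = L / Σ(b_i/K_i) = 29.97 / 318.0 = 0.09424 m/day.
Q = K_eq · A · (Δh/L) = 0.09424 × 1850 × (4.73/29.97) = 27.52 m³/day.

27.5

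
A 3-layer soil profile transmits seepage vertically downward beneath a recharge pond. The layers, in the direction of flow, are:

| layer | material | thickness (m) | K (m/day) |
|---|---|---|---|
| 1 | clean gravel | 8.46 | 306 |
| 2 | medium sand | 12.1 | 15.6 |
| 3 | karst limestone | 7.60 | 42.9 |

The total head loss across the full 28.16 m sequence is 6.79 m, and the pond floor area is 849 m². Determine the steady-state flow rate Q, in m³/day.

5880

Flow is perpendicular to layering, so the layers act in series and the equivalent K is the thickness-weighted harmonic mean.
Total thickness L = 8.46 + 12.1 + 7.60 = 28.16 m.
Σ(b_i/K_i) = 8.46/306 + 12.1/15.6 + 7.60/42.9 = 0.9804 d.
K_eq = L / Σ(b_i/K_i) = 28.16 / 0.9804 = 28.72 m/day.
Q = K_eq · A · (Δh/L) = 28.72 × 849 × (6.79/28.16) = 5880 m³/day.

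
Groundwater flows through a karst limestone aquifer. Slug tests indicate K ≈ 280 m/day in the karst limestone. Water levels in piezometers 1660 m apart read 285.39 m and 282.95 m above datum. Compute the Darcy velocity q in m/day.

Hydraulic gradient i = (285.39 − 282.95) / 1660 = 2.44 / 1660 = 0.001470.
Specific discharge q = K · i = 280.0 × 0.001470 = 0.4116 m/day.

0.412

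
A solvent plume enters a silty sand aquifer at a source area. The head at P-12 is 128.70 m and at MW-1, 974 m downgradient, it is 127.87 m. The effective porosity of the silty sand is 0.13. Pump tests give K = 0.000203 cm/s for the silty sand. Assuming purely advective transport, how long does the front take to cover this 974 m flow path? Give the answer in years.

2320

Convert K: 0.000203 cm/s × 864 = 0.1754 m/day.
Hydraulic gradient i = (128.70 − 127.87) / 974 = 0.83 / 974 = 0.0008522.
Darcy flux q = K · i = 0.1754 × 0.0008522 = 0.0001495 m/day.
Seepage velocity v = q / n_e = 0.0001495 / 0.13 = 0.001150 m/day.
Travel time t = L / v = 974 / 0.001150 = 8.472e+05 days = 2319 years.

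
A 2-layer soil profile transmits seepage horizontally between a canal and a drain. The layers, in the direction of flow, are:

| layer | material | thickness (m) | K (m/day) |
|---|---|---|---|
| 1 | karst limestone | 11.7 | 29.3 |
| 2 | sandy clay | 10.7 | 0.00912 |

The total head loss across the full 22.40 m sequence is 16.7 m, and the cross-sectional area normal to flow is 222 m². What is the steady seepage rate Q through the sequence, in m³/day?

3.16

Flow is perpendicular to layering, so the layers act in series and the equivalent K is the thickness-weighted harmonic mean.
Total thickness L = 11.7 + 10.7 = 22.40 m.
Σ(b_i/K_i) = 11.7/29.3 + 10.7/0.00912 = 1174 d.
K_eq = L / Σ(b_i/K_i) = 22.40 / 1174 = 0.01909 m/day.
Q = K_eq · A · (Δh/L) = 0.01909 × 222 × (16.7/22.40) = 3.159 m³/day.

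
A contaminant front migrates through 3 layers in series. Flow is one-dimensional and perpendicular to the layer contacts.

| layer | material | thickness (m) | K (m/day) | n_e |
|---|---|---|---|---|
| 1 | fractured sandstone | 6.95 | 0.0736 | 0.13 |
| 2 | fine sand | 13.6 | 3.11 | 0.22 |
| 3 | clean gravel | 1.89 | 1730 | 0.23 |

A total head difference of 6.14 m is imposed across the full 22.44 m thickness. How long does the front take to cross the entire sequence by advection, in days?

69.7

With flow normal to the layers, continuity requires the same specific discharge q through every layer.
Σ(b_i/K_i) = 6.95/0.0736 + 13.6/3.11 + 1.89/1730 = 98.80 d.
q = Δh / Σ(b_i/K_i) = 6.14 / 98.80 = 0.06214 m/day.
In each layer the seepage velocity is v_i = q/n_i, so the layer transit time is t_i = b_i·n_i / q:
  layer 1 (fractured sandstone): t_1 = 6.95 × 0.13 / 0.06214 = 14.54 d
  layer 2 (fine sand): t_2 = 13.6 × 0.22 / 0.06214 = 48.15 d
  layer 3 (clean gravel): t_3 = 1.89 × 0.23 / 0.06214 = 6.995 d
Total t = Σ t_i = 69.68 days.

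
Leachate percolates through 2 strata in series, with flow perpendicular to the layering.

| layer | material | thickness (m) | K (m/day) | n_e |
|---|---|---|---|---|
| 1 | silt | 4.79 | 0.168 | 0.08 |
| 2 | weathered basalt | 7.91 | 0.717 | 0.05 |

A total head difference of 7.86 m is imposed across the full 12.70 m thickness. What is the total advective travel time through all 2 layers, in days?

With flow normal to the layers, continuity requires the same specific discharge q through every layer.
Σ(b_i/K_i) = 4.79/0.168 + 7.91/0.717 = 39.54 d.
q = Δh / Σ(b_i/K_i) = 7.86 / 39.54 = 0.1988 m/day.
In each layer the seepage velocity is v_i = q/n_i, so the layer transit time is t_i = b_i·n_i / q:
  layer 1 (silt): t_1 = 4.79 × 0.08 / 0.1988 = 1.928 d
  layer 2 (weathered basalt): t_2 = 7.91 × 0.05 / 0.1988 = 1.990 d
Total t = Σ t_i = 3.918 days.

3.92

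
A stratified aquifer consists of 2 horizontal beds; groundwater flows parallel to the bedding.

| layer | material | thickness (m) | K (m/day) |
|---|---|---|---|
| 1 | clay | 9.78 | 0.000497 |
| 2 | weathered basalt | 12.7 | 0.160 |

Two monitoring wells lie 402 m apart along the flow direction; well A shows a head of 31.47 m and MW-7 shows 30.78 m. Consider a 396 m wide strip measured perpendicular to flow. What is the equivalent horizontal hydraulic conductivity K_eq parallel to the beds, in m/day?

0.0906

Flow is parallel to layering, so each bed carries its own Darcy discharge and the transmissivities add.
Σ(K_i·b_i) = 0.000497×9.78 + 0.160×12.7 = 2.037 m²/day.
Total thickness b = 22.48 m, so K_eq = Σ(K_i·b_i)/b = 0.09061 m/day.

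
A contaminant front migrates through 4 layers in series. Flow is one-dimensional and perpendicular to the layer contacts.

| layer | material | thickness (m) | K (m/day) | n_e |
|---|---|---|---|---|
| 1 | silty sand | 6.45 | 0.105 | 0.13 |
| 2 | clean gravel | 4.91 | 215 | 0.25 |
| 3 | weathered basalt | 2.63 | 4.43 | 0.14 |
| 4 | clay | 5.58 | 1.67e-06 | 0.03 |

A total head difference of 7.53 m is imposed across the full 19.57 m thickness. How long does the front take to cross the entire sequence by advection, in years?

With flow normal to the layers, continuity requires the same specific discharge q through every layer.
Σ(b_i/K_i) = 6.45/0.105 + 4.91/215 + 2.63/4.43 + 5.58/1.67e-06 = 3.341e+06 d.
q = Δh / Σ(b_i/K_i) = 7.53 / 3.341e+06 = 2.254e-06 m/day.
In each layer the seepage velocity is v_i = q/n_i, so the layer transit time is t_i = b_i·n_i / q:
  layer 1 (silty sand): t_1 = 6.45 × 0.13 / 2.254e-06 = 3.721e+05 d
  layer 2 (clean gravel): t_2 = 4.91 × 0.25 / 2.254e-06 = 5.447e+05 d
  layer 3 (weathered basalt): t_3 = 2.63 × 0.14 / 2.254e-06 = 1.634e+05 d
  layer 4 (clay): t_4 = 5.58 × 0.03 / 2.254e-06 = 74282 d
Total t = Σ t_i = 1.154e+06 days = 3161 years.

3160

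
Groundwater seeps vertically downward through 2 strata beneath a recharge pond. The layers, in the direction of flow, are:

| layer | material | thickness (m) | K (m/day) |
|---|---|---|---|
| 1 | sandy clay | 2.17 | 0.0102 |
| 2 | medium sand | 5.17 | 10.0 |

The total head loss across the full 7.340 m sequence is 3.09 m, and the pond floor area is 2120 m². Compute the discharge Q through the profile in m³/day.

30.7

Flow is perpendicular to layering, so the layers act in series and the equivalent K is the thickness-weighted harmonic mean.
Total thickness L = 2.17 + 5.17 = 7.340 m.
Σ(b_i/K_i) = 2.17/0.0102 + 5.17/10.0 = 213.3 d.
K_eq = L / Σ(b_i/K_i) = 7.340 / 213.3 = 0.03442 m/day.
Q = K_eq · A · (Δh/L) = 0.03442 × 2120 × (3.09/7.340) = 30.72 m³/day.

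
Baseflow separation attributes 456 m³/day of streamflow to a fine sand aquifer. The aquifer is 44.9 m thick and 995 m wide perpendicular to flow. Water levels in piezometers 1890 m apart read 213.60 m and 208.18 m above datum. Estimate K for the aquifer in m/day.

3.56

Cross-sectional area A = 995 × 44.9 = 44676 m².
Hydraulic gradient i = (213.60 − 208.18) / 1890 = 5.42 / 1890 = 0.002868.
From Q = K·A·i, K = Q / (A·i) = 456 / (44676 × 0.002868) = 3.559 m/day.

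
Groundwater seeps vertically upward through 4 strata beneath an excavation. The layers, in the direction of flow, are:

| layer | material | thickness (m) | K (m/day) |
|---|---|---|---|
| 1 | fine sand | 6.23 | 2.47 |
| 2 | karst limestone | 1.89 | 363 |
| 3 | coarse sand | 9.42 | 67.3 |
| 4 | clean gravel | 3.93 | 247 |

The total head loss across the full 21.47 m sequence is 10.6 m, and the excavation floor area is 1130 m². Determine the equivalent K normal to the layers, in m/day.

8.00

Flow is perpendicular to layering, so the layers act in series and the equivalent K is the thickness-weighted harmonic mean.
Total thickness L = 6.23 + 1.89 + 9.42 + 3.93 = 21.47 m.
Σ(b_i/K_i) = 6.23/2.47 + 1.89/363 + 9.42/67.3 + 3.93/247 = 2.683 d.
K_eq = L / Σ(b_i/K_i) = 21.47 / 2.683 = 8.001 m/day.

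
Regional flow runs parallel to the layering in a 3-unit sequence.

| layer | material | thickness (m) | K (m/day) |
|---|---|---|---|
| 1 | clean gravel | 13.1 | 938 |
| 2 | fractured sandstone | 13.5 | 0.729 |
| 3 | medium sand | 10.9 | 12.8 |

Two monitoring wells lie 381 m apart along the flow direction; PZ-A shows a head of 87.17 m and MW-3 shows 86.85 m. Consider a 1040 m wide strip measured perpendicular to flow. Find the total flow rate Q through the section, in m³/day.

Flow is parallel to layering, so each bed carries its own Darcy discharge and the transmissivities add.
Σ(K_i·b_i) = 938×13.1 + 0.729×13.5 + 12.8×10.9 = 12437 m²/day.
Hydraulic gradient i = (87.17 − 86.85) / 381 = 0.32 / 381 = 0.0008399.
Q = Σ(K_i·b_i) · W · i = 12437 × 1040 × 0.0008399 = 10864 m³/day.

10900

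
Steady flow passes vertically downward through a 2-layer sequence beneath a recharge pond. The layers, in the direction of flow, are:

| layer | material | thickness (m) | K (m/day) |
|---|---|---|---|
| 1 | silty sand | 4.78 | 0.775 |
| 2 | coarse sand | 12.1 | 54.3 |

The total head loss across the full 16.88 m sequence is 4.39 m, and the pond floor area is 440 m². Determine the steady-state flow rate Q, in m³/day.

Flow is perpendicular to layering, so the layers act in series and the equivalent K is the thickness-weighted harmonic mean.
Total thickness L = 4.78 + 12.1 = 16.88 m.
Σ(b_i/K_i) = 4.78/0.775 + 12.1/54.3 = 6.391 d.
K_eq = L / Σ(b_i/K_i) = 16.88 / 6.391 = 2.641 m/day.
Q = K_eq · A · (Δh/L) = 2.641 × 440 × (4.39/16.88) = 302.3 m³/day.

302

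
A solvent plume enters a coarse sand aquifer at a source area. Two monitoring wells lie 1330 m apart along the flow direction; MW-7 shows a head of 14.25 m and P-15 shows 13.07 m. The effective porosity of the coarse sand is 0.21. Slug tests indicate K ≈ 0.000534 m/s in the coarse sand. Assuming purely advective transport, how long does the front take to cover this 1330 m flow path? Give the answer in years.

Convert K: 0.000534 m/s × 86400 = 46.14 m/day.
Hydraulic gradient i = (14.25 − 13.07) / 1330 = 1.18 / 1330 = 0.0008872.
Darcy flux q = K · i = 46.14 × 0.0008872 = 0.04093 m/day.
Seepage velocity v = q / n_e = 0.04093 / 0.21 = 0.1949 m/day.
Travel time t = L / v = 1330 / 0.1949 = 6823 days = 18.68 years.

18.7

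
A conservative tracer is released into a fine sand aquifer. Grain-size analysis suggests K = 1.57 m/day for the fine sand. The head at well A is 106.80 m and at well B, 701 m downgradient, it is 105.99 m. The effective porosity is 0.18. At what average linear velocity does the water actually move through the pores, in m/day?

Hydraulic gradient i = (106.80 − 105.99) / 701 = 0.81 / 701 = 0.001155.
Darcy flux q = K · i = 1.570 × 0.001155 = 0.001814 m/day.
Seepage velocity v = q / n_e = 0.001814 / 0.18 = 0.01008 m/day.

0.0101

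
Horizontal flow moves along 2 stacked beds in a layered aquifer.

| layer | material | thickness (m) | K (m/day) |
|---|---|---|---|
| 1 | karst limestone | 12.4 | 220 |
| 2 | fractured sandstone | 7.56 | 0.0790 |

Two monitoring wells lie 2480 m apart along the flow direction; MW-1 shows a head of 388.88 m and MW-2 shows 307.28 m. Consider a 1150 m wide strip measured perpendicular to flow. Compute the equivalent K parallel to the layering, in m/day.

Flow is parallel to layering, so each bed carries its own Darcy discharge and the transmissivities add.
Σ(K_i·b_i) = 220×12.4 + 0.0790×7.56 = 2729 m²/day.
Total thickness b = 19.96 m, so K_eq = Σ(K_i·b_i)/b = 136.7 m/day.

137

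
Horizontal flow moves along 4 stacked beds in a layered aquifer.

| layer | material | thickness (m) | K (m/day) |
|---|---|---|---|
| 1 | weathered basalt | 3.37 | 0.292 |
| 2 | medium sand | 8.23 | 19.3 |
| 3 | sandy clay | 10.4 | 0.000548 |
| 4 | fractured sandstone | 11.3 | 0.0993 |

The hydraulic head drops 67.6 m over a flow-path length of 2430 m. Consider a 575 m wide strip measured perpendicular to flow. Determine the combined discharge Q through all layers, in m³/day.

Flow is parallel to layering, so each bed carries its own Darcy discharge and the transmissivities add.
Σ(K_i·b_i) = 0.292×3.37 + 19.3×8.23 + 0.000548×10.4 + 0.0993×11.3 = 161.0 m²/day.
Hydraulic gradient i = Δh / L = 67.6 / 2430 = 0.02782.
Q = Σ(K_i·b_i) · W · i = 161.0 × 575 × 0.02782 = 2575 m³/day.

2570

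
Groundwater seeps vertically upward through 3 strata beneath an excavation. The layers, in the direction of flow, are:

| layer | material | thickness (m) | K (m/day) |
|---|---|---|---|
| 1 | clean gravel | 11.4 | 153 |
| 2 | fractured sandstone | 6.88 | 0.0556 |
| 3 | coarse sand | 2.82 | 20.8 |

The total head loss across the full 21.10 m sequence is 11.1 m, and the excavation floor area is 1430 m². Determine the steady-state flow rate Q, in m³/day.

128

Flow is perpendicular to layering, so the layers act in series and the equivalent K is the thickness-weighted harmonic mean.
Total thickness L = 11.4 + 6.88 + 2.82 = 21.10 m.
Σ(b_i/K_i) = 11.4/153 + 6.88/0.0556 + 2.82/20.8 = 124.0 d.
K_eq = L / Σ(b_i/K_i) = 21.10 / 124.0 = 0.1702 m/day.
Q = K_eq · A · (Δh/L) = 0.1702 × 1430 × (11.1/21.10) = 128.1 m³/day.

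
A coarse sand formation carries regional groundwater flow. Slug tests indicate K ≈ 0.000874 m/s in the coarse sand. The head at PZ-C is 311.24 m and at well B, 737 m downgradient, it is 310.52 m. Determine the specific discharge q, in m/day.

Convert K: 0.000874 m/s × 86400 = 75.51 m/day.
Hydraulic gradient i = (311.24 − 310.52) / 737 = 0.72 / 737 = 0.0009769.
Specific discharge q = K · i = 75.51 × 0.0009769 = 0.07377 m/day.

0.0738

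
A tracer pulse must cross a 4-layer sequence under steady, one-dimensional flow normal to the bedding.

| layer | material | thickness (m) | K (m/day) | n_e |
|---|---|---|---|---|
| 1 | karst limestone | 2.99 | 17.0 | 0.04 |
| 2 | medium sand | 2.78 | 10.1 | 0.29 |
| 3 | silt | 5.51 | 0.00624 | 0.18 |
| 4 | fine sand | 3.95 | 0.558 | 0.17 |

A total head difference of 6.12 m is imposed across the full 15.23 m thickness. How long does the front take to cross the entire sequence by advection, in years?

With flow normal to the layers, continuity requires the same specific discharge q through every layer.
Σ(b_i/K_i) = 2.99/17.0 + 2.78/10.1 + 5.51/0.00624 + 3.95/0.558 = 890.5 d.
q = Δh / Σ(b_i/K_i) = 6.12 / 890.5 = 0.006872 m/day.
In each layer the seepage velocity is v_i = q/n_i, so the layer transit time is t_i = b_i·n_i / q:
  layer 1 (karst limestone): t_1 = 2.99 × 0.04 / 0.006872 = 17.40 d
  layer 2 (medium sand): t_2 = 2.78 × 0.29 / 0.006872 = 117.3 d
  layer 3 (silt): t_3 = 5.51 × 0.18 / 0.006872 = 144.3 d
  layer 4 (fine sand): t_4 = 3.95 × 0.17 / 0.006872 = 97.71 d
Total t = Σ t_i = 376.7 days = 1.031 years.

1.03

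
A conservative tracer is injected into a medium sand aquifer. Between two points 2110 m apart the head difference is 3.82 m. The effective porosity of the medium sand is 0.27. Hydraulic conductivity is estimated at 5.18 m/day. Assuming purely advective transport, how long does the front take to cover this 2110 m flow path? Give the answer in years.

Hydraulic gradient i = Δh / L = 3.82 / 2110 = 0.001810.
Darcy flux q = K · i = 5.180 × 0.001810 = 0.009378 m/day.
Seepage velocity v = q / n_e = 0.009378 / 0.27 = 0.03473 m/day.
Travel time t = L / v = 2110 / 0.03473 = 60748 days = 166.3 years.

166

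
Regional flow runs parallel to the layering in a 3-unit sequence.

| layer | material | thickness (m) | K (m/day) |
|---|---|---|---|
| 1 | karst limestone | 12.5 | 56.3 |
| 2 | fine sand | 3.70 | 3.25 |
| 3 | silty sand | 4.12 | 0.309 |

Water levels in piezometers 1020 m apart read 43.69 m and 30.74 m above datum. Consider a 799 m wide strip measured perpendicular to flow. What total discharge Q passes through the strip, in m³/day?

7270

Flow is parallel to layering, so each bed carries its own Darcy discharge and the transmissivities add.
Σ(K_i·b_i) = 56.3×12.5 + 3.25×3.70 + 0.309×4.12 = 717.0 m²/day.
Hydraulic gradient i = (43.69 − 30.74) / 1020 = 12.95 / 1020 = 0.01270.
Q = Σ(K_i·b_i) · W · i = 717.0 × 799 × 0.01270 = 7274 m³/day.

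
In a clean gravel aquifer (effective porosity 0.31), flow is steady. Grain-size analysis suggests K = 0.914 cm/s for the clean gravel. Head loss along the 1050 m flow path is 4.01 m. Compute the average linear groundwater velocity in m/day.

9.73

Convert K: 0.914 cm/s × 864 = 789.7 m/day.
Hydraulic gradient i = Δh / L = 4.01 / 1050 = 0.003819.
Darcy flux q = K · i = 789.7 × 0.003819 = 3.016 m/day.
Seepage velocity v = q / n_e = 3.016 / 0.31 = 9.729 m/day.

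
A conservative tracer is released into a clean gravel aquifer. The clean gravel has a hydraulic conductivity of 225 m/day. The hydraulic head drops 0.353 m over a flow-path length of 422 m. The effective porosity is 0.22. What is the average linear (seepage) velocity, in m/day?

0.856

Hydraulic gradient i = Δh / L = 0.353 / 422 = 0.0008365.
Darcy flux q = K · i = 225.0 × 0.0008365 = 0.1882 m/day.
Seepage velocity v = q / n_e = 0.1882 / 0.22 = 0.8555 m/day.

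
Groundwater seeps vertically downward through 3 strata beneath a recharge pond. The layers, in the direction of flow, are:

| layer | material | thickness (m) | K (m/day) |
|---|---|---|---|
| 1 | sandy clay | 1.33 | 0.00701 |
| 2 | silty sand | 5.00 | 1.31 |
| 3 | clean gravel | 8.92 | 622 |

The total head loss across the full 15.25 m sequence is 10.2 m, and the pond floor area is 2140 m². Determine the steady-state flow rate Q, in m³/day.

Flow is perpendicular to layering, so the layers act in series and the equivalent K is the thickness-weighted harmonic mean.
Total thickness L = 1.33 + 5.00 + 8.92 = 15.25 m.
Σ(b_i/K_i) = 1.33/0.00701 + 5.00/1.31 + 8.92/622 = 193.6 d.
K_eq = L / Σ(b_i/K_i) = 15.25 / 193.6 = 0.07879 m/day.
Q = K_eq · A · (Δh/L) = 0.07879 × 2140 × (10.2/15.25) = 112.8 m³/day.

113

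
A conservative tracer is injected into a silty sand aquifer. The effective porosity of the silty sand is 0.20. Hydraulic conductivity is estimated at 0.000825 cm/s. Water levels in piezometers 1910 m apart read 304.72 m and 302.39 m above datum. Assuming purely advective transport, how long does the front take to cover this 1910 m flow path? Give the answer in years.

1200

Convert K: 0.000825 cm/s × 864 = 0.7128 m/day.
Hydraulic gradient i = (304.72 − 302.39) / 1910 = 2.33 / 1910 = 0.001220.
Darcy flux q = K · i = 0.7128 × 0.001220 = 0.0008695 m/day.
Seepage velocity v = q / n_e = 0.0008695 / 0.20 = 0.004348 m/day.
Travel time t = L / v = 1910 / 0.004348 = 4.393e+05 days = 1203 years.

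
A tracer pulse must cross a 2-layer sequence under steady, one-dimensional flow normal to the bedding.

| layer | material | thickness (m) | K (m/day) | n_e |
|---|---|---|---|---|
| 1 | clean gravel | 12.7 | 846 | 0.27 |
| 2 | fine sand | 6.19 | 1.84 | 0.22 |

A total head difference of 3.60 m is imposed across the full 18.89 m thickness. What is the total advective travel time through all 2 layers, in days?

4.50

With flow normal to the layers, continuity requires the same specific discharge q through every layer.
Σ(b_i/K_i) = 12.7/846 + 6.19/1.84 = 3.379 d.
q = Δh / Σ(b_i/K_i) = 3.60 / 3.379 = 1.065 m/day.
In each layer the seepage velocity is v_i = q/n_i, so the layer transit time is t_i = b_i·n_i / q:
  layer 1 (clean gravel): t_1 = 12.7 × 0.27 / 1.065 = 3.219 d
  layer 2 (fine sand): t_2 = 6.19 × 0.22 / 1.065 = 1.278 d
Total t = Σ t_i = 4.497 days.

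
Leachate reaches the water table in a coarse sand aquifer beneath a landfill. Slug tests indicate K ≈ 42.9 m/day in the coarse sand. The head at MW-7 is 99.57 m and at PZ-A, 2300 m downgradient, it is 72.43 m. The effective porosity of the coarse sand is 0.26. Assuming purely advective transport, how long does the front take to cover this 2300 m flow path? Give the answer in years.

Hydraulic gradient i = (99.57 − 72.43) / 2300 = 27.14 / 2300 = 0.01180.
Darcy flux q = K · i = 42.90 × 0.01180 = 0.5062 m/day.
Seepage velocity v = q / n_e = 0.5062 / 0.26 = 1.947 m/day.
Travel time t = L / v = 2300 / 1.947 = 1181 days = 3.234 years.

3.23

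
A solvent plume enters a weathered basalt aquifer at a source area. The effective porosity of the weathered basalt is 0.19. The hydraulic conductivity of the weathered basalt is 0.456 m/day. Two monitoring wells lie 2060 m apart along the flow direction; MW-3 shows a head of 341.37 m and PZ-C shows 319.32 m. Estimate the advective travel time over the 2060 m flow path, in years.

Hydraulic gradient i = (341.37 − 319.32) / 2060 = 22.05 / 2060 = 0.01070.
Darcy flux q = K · i = 0.4560 × 0.01070 = 0.004881 m/day.
Seepage velocity v = q / n_e = 0.004881 / 0.19 = 0.02569 m/day.
Travel time t = L / v = 2060 / 0.02569 = 80189 days = 219.5 years.

220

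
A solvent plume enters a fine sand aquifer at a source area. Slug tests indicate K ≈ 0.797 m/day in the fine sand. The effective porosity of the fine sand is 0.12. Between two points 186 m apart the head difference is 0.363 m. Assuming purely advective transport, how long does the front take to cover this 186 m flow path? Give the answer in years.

Hydraulic gradient i = Δh / L = 0.363 / 186 = 0.001952.
Darcy flux q = K · i = 0.7970 × 0.001952 = 0.001555 m/day.
Seepage velocity v = q / n_e = 0.001555 / 0.12 = 0.01296 m/day.
Travel time t = L / v = 186 / 0.01296 = 14350 days = 39.29 years.

39.3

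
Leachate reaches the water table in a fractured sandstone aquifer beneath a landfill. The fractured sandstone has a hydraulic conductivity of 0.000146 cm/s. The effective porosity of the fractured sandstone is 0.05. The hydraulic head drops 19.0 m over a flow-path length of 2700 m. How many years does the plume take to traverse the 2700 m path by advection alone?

Convert K: 0.000146 cm/s × 864 = 0.1261 m/day.
Hydraulic gradient i = Δh / L = 19.0 / 2700 = 0.007037.
Darcy flux q = K · i = 0.1261 × 0.007037 = 0.0008877 m/day.
Seepage velocity v = q / n_e = 0.0008877 / 0.05 = 0.01775 m/day.
Travel time t = L / v = 2700 / 0.01775 = 1.521e+05 days = 416.4 years.

416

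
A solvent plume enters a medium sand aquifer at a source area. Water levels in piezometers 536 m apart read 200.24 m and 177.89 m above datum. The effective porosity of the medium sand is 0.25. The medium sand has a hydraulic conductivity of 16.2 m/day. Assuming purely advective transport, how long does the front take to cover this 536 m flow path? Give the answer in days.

Hydraulic gradient i = (200.24 − 177.89) / 536 = 22.35 / 536 = 0.04170.
Darcy flux q = K · i = 16.20 × 0.04170 = 0.6755 m/day.
Seepage velocity v = q / n_e = 0.6755 / 0.25 = 2.702 m/day.
Travel time t = L / v = 536 / 2.702 = 198.4 days.

198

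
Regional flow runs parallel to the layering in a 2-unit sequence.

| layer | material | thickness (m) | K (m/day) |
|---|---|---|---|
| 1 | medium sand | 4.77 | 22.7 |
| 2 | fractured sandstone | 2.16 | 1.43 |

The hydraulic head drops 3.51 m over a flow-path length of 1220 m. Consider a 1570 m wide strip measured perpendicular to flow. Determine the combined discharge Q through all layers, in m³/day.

503

Flow is parallel to layering, so each bed carries its own Darcy discharge and the transmissivities add.
Σ(K_i·b_i) = 22.7×4.77 + 1.43×2.16 = 111.4 m²/day.
Hydraulic gradient i = Δh / L = 3.51 / 1220 = 0.002877.
Q = Σ(K_i·b_i) · W · i = 111.4 × 1570 × 0.002877 = 503.0 m³/day.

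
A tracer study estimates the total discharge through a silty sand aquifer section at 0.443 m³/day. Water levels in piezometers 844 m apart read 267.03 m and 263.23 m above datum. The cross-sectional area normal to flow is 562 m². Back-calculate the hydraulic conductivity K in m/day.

0.175

Hydraulic gradient i = (267.03 − 263.23) / 844 = 3.8 / 844 = 0.004502.
From Q = K·A·i, K = Q / (A·i) = 0.443 / (562.0 × 0.004502) = 0.1751 m/day.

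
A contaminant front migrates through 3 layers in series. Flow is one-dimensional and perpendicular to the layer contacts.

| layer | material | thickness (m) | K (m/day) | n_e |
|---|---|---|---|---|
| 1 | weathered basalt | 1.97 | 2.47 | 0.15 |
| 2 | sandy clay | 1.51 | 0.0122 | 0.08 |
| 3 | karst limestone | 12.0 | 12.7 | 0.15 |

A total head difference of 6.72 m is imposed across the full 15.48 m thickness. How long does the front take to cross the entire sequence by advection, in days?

41.4

With flow normal to the layers, continuity requires the same specific discharge q through every layer.
Σ(b_i/K_i) = 1.97/2.47 + 1.51/0.0122 + 12.0/12.7 = 125.5 d.
q = Δh / Σ(b_i/K_i) = 6.72 / 125.5 = 0.05354 m/day.
In each layer the seepage velocity is v_i = q/n_i, so the layer transit time is t_i = b_i·n_i / q:
  layer 1 (weathered basalt): t_1 = 1.97 × 0.15 / 0.05354 = 5.519 d
  layer 2 (sandy clay): t_2 = 1.51 × 0.08 / 0.05354 = 2.256 d
  layer 3 (karst limestone): t_3 = 12.0 × 0.15 / 0.05354 = 33.62 d
Total t = Σ t_i = 41.39 days.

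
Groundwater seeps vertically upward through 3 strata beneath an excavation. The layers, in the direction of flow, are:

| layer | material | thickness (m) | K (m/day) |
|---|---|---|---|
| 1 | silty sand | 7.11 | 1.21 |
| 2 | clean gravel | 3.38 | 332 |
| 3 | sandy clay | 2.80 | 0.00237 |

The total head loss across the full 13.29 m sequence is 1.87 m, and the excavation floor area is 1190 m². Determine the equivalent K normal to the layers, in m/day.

0.0112

Flow is perpendicular to layering, so the layers act in series and the equivalent K is the thickness-weighted harmonic mean.
Total thickness L = 7.11 + 3.38 + 2.80 = 13.29 m.
Σ(b_i/K_i) = 7.11/1.21 + 3.38/332 + 2.80/0.00237 = 1187 d.
K_eq = L / Σ(b_i/K_i) = 13.29 / 1187 = 0.01119 m/day.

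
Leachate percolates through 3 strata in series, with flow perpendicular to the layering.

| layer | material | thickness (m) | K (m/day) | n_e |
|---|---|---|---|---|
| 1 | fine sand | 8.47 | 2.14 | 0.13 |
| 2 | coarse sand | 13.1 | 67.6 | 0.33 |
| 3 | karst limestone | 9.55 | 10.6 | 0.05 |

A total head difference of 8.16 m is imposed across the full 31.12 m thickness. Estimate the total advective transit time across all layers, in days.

3.65

With flow normal to the layers, continuity requires the same specific discharge q through every layer.
Σ(b_i/K_i) = 8.47/2.14 + 13.1/67.6 + 9.55/10.6 = 5.053 d.
q = Δh / Σ(b_i/K_i) = 8.16 / 5.053 = 1.615 m/day.
In each layer the seepage velocity is v_i = q/n_i, so the layer transit time is t_i = b_i·n_i / q:
  layer 1 (fine sand): t_1 = 8.47 × 0.13 / 1.615 = 0.6818 d
  layer 2 (coarse sand): t_2 = 13.1 × 0.33 / 1.615 = 2.677 d
  layer 3 (karst limestone): t_3 = 9.55 × 0.05 / 1.615 = 0.2957 d
Total t = Σ t_i = 3.654 days.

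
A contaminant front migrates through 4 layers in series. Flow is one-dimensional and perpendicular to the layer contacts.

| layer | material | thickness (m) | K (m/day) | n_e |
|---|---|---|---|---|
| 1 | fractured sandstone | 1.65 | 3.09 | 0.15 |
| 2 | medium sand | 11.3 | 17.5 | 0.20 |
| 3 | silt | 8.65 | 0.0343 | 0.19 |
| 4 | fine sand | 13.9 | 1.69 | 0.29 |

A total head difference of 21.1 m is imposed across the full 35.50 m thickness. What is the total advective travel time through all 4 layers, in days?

101

With flow normal to the layers, continuity requires the same specific discharge q through every layer.
Σ(b_i/K_i) = 1.65/3.09 + 11.3/17.5 + 8.65/0.0343 + 13.9/1.69 = 261.6 d.
q = Δh / Σ(b_i/K_i) = 21.1 / 261.6 = 0.08066 m/day.
In each layer the seepage velocity is v_i = q/n_i, so the layer transit time is t_i = b_i·n_i / q:
  layer 1 (fractured sandstone): t_1 = 1.65 × 0.15 / 0.08066 = 3.068 d
  layer 2 (medium sand): t_2 = 11.3 × 0.20 / 0.08066 = 28.02 d
  layer 3 (silt): t_3 = 8.65 × 0.19 / 0.08066 = 20.38 d
  layer 4 (fine sand): t_4 = 13.9 × 0.29 / 0.08066 = 49.98 d
Total t = Σ t_i = 101.4 days.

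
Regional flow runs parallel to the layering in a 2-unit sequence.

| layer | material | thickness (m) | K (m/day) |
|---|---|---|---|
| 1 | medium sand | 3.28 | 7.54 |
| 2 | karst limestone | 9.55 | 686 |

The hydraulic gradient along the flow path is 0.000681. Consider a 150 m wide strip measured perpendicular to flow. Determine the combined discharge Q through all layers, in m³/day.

Flow is parallel to layering, so each bed carries its own Darcy discharge and the transmissivities add.
Σ(K_i·b_i) = 7.54×3.28 + 686×9.55 = 6576 m²/day.
Hydraulic gradient i = 0.000681.
Q = Σ(K_i·b_i) · W · i = 6576 × 150 × 0.0006810 = 671.7 m³/day.

672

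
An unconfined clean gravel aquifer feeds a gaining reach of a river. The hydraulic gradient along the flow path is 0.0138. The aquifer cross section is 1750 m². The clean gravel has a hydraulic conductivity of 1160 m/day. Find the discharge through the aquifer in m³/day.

Hydraulic gradient i = 0.0138.
Darcy's law: Q = K · A · i = 1160 × 1750 × 0.01380 = 28014 m³/day.

28000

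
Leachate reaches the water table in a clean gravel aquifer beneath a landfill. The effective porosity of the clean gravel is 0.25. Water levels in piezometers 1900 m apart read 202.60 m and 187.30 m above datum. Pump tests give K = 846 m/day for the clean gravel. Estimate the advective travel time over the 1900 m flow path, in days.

Hydraulic gradient i = (202.60 − 187.30) / 1900 = 15.3 / 1900 = 0.008053.
Darcy flux q = K · i = 846.0 × 0.008053 = 6.813 m/day.
Seepage velocity v = q / n_e = 6.813 / 0.25 = 27.25 m/day.
Travel time t = L / v = 1900 / 27.25 = 69.72 days.

69.7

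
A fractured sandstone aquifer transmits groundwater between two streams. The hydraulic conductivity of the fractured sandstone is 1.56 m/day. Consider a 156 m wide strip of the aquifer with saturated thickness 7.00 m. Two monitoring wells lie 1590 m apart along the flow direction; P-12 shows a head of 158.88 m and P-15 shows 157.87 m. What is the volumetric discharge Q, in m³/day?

1.08

Cross-sectional area A = 156 × 7.00 = 1092 m².
Hydraulic gradient i = (158.88 − 157.87) / 1590 = 1.01 / 1590 = 0.0006352.
Darcy's law: Q = K · A · i = 1.560 × 1092 × 0.0006352 = 1.082 m³/day.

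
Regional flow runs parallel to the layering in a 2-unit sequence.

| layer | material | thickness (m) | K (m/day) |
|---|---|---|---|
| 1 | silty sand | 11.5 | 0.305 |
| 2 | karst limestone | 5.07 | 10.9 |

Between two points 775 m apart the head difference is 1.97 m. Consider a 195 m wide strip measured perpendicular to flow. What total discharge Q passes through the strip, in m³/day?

29.1

Flow is parallel to layering, so each bed carries its own Darcy discharge and the transmissivities add.
Σ(K_i·b_i) = 0.305×11.5 + 10.9×5.07 = 58.77 m²/day.
Hydraulic gradient i = Δh / L = 1.97 / 775 = 0.002542.
Q = Σ(K_i·b_i) · W · i = 58.77 × 195 × 0.002542 = 29.13 m³/day.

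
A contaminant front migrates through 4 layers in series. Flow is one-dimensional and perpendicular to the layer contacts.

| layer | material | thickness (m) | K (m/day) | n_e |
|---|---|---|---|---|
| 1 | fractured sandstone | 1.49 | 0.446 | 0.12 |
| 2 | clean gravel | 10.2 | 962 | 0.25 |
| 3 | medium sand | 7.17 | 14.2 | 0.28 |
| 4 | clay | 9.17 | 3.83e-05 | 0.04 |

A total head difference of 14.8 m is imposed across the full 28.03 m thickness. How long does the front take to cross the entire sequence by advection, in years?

With flow normal to the layers, continuity requires the same specific discharge q through every layer.
Σ(b_i/K_i) = 1.49/0.446 + 10.2/962 + 7.17/14.2 + 9.17/3.83e-05 = 2.394e+05 d.
q = Δh / Σ(b_i/K_i) = 14.8 / 2.394e+05 = 6.181e-05 m/day.
In each layer the seepage velocity is v_i = q/n_i, so the layer transit time is t_i = b_i·n_i / q:
  layer 1 (fractured sandstone): t_1 = 1.49 × 0.12 / 6.181e-05 = 2893 d
  layer 2 (clean gravel): t_2 = 10.2 × 0.25 / 6.181e-05 = 41253 d
  layer 3 (medium sand): t_3 = 7.17 × 0.28 / 6.181e-05 = 32478 d
  layer 4 (clay): t_4 = 9.17 × 0.04 / 6.181e-05 = 5934 d
Total t = Σ t_i = 82558 days = 226.0 years.

226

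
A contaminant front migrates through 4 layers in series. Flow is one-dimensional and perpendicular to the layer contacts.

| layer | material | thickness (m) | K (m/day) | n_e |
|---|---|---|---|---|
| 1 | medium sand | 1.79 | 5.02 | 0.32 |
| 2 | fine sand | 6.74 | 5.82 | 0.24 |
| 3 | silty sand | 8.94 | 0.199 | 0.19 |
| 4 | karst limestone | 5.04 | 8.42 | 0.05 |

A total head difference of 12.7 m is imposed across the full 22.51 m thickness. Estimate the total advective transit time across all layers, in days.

With flow normal to the layers, continuity requires the same specific discharge q through every layer.
Σ(b_i/K_i) = 1.79/5.02 + 6.74/5.82 + 8.94/0.199 + 5.04/8.42 = 47.04 d.
q = Δh / Σ(b_i/K_i) = 12.7 / 47.04 = 0.2700 m/day.
In each layer the seepage velocity is v_i = q/n_i, so the layer transit time is t_i = b_i·n_i / q:
  layer 1 (medium sand): t_1 = 1.79 × 0.32 / 0.2700 = 2.122 d
  layer 2 (fine sand): t_2 = 6.74 × 0.24 / 0.2700 = 5.991 d
  layer 3 (silty sand): t_3 = 8.94 × 0.19 / 0.2700 = 6.291 d
  layer 4 (karst limestone): t_4 = 5.04 × 0.05 / 0.2700 = 0.9333 d
Total t = Σ t_i = 15.34 days.

15.3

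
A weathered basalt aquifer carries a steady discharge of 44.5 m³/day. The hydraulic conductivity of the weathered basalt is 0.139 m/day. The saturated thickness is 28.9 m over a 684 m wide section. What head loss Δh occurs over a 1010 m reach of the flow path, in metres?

16.4

Cross-sectional area A = 684 × 28.9 = 19768 m².
From Q = K·A·i, i = Q / (K·A) = 44.5 / (0.1390 × 19768) = 0.01620.
Head loss Δh = i · L = 0.01620 × 1010 = 16.36 m.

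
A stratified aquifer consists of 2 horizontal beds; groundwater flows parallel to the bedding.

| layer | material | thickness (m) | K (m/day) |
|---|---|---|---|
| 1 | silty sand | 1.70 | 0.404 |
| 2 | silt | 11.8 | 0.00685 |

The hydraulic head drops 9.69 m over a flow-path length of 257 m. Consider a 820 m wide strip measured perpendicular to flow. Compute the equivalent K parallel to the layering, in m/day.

Flow is parallel to layering, so each bed carries its own Darcy discharge and the transmissivities add.
Σ(K_i·b_i) = 0.404×1.70 + 0.00685×11.8 = 0.7676 m²/day.
Total thickness b = 13.50 m, so K_eq = Σ(K_i·b_i)/b = 0.05686 m/day.

0.0569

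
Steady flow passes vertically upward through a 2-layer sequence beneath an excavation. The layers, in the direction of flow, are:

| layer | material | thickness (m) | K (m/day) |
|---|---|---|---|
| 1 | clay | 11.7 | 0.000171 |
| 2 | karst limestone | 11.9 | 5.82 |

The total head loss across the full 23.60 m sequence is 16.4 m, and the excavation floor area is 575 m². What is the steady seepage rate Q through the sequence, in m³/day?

0.138

Flow is perpendicular to layering, so the layers act in series and the equivalent K is the thickness-weighted harmonic mean.
Total thickness L = 11.7 + 11.9 = 23.60 m.
Σ(b_i/K_i) = 11.7/0.000171 + 11.9/5.82 = 68423 d.
K_eq = L / Σ(b_i/K_i) = 23.60 / 68423 = 0.0003449 m/day.
Q = K_eq · A · (Δh/L) = 0.0003449 × 575 × (16.4/23.60) = 0.1378 m³/day.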